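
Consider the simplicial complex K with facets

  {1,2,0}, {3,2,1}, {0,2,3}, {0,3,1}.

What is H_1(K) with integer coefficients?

K has 4 vertices, 6 edges, 4 triangles.
rank ∂_1 = 3, rank ∂_2 = 3 ⇒ b_1 = 6 − 3 − 3 = 0; all invariant factors of ∂_2 are 1 so no torsion. So H_1 ≅ 0.

H_1 ≅ 0.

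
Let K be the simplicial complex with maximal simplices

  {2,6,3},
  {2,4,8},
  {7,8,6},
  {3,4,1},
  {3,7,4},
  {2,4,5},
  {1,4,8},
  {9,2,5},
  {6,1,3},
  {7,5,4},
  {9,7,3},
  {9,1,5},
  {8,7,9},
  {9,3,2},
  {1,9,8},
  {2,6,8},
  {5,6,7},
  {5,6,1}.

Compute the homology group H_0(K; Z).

We work with the vertex ordering 1 < 2 < 3 < 4 < 5 < 6 < 7 < 8 < 9. The simplices of K, each written with vertices in increasing order, are:

  0-simplices (9): [1], [2], [3], [4], [5], [6], [7], [8], [9]
  1-simplices (27): (27 of them)
  2-simplices (18): [1,3,4], [1,3,6], [1,4,8], [1,5,6], [1,5,9], [1,8,9], [2,3,6], [2,3,9], [2,4,5], [2,4,8], [2,5,9], [2,6,8], [3,4,7], [3,7,9], [4,5,7], [5,6,7], [6,7,8], [7,8,9]

Hence C_0 ≅ Z^9, C_1 ≅ Z^27, C_2 ≅ Z^18.

The boundary map ∂_1: C_1 → C_0 maps an edge to its endpoints' difference, ∂[p,q] = q − p. For instance
  ∂[4,8] = [8] − [4].
As a 9×27 matrix over Z this has rank 8, with invariant factors (1,1,1,1,1,1,1,1).

The boundary map ∂_2: C_2 → C_1 maps a triangle to the signed sum of its edges. For instance
  ∂[3,7,9] = [7,9] − [3,9] + [3,7],
  ∂[4,5,7] = [5,7] − [4,7] + [4,5].
This gives a 27×18 integer matrix of rank 17; reducing to Smith normal form yields diagonal entries (1,1,1,1,1,1,1,1,1,1,1,1,1,1,1,1,1).

From H_k ≅ ker(∂_k) / im(∂_{k+1}) we obtain:

  H_0: rank C_0 − rank ∂_1 = 9 − 8 = 1, and the invariant factors of ∂_1 are all 1, so H_0 ≅ Z.

(K is a triangulation of the torus T^2.)

H_0 ≅ Z.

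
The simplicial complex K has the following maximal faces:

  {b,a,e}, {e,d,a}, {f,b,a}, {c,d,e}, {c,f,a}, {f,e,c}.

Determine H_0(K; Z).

Fix the vertex order a < b < c < d < e < f and write every simplex with vertices in increasing order. Then dim K = 2 and the simplices of K are:

  0-simplices (6): a, b, c, d, e, f
  1-simplices (12): ab, ac, ad, ae, af, be, bf, cd, ce, cf, de, ef
  2-simplices (6): abe, abf, acf, ade, cde, cef

giving chain groups C_0 ≅ Z^6, C_1 ≅ Z^12, C_2 ≅ Z^6.

Boundary ∂_1: C_1 → C_0 sends each edge [p,q] (with p < q) to q − p. For instance
  ∂af = f − a.
As a 6×12 matrix over Z this has rank 5, with invariant factors (1,1,1,1,1).

The boundary map ∂_2: C_2 → C_1 maps a triangle to the signed sum of its edges. For instance
  ∂acf = cf − af + ac,
  ∂cde = de − ce + cd.
The resulting 12×6 matrix has rank 6, and its Smith normal form has invariant factors (1,1,1,1,1,1).

Reading off H_k = ker ∂_k / im ∂_{k+1}:

  H_0: rank C_0 − rank ∂_1 = 6 − 5 = 1, and the invariant factors of ∂_1 are all 1, so H_0 ≅ Z.

H_0 = Z.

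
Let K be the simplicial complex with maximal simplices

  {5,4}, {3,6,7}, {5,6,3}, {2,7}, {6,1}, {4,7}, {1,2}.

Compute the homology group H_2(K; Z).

H_2 ≅ 0.

Fix the vertex order 1 < 2 < 3 < 4 < 5 < 6 < 7 and write every simplex with vertices in increasing order. Then dim K = 2 and the simplices of K are:

  0-simplices (7): [1], [2], [3], [4], [5], [6], [7]
  1-simplices (10): [1,2], [1,6], [2,7], [3,5], [3,6], [3,7], [4,5], [4,7], [5,6], [6,7]
  2-simplices (2): [3,5,6], [3,6,7]

Hence C_0 ≅ Z^7, C_1 ≅ Z^10, C_2 ≅ Z^2.

∂_1: C_1 → C_0 is given by ∂[p,q] = [q] − [p]. For instance
  ∂[3,5] = [5] − [3].
The resulting 7×10 matrix has rank 6, and its Smith normal form has invariant factors (1,1,1,1,1,1).

The boundary map ∂_2: C_2 → C_1 acts by ∂[p,q,r] = [q,r] − [p,r] + [p,q]. For instance
  ∂[3,5,6] = [5,6] − [3,6] + [3,5],
  ∂[3,6,7] = [6,7] − [3,7] + [3,6].
As a 10×2 matrix over Z this has rank 2, with invariant factors (1,1).

Now H_k = ker ∂_k / im ∂_{k+1}, so:

  H_2: rank ker ∂_2 − rank ∂_3 = (2 − 2) − 0 = 0, and there is no ∂_3, so H_2 = 0.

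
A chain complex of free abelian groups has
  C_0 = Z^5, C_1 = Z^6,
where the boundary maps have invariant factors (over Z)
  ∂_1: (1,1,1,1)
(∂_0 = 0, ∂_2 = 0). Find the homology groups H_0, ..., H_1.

H_0: b_0 = 5 − 0 − 4 = 1; torsion from ∂_1 factors > 1: none. So H_0 ≅ Z.
H_1: b_1 = 6 − 4 − 0 = 2; torsion from ∂_2 factors > 1: none. So H_1 ≅ Z^2.

H_0 ≅ Z,  H_1 ≅ Z^2.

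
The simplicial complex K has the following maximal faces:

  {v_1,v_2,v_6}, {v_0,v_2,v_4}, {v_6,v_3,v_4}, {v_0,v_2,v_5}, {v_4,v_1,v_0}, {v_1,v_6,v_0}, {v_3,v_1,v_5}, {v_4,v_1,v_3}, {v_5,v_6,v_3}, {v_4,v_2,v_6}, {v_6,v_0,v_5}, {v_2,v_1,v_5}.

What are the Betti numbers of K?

b_0 = 1, b_1 = 0, b_2 = 0.

K has 7 vertices, 18 edges, 12 triangles.
rank ∂_0 = 0, rank ∂_1 = 6 ⇒ b_0 = 7 − 0 − 6 = 1; all invariant factors of ∂_1 are 1 so no torsion. So H_0 ≅ Z.
rank ∂_1 = 6, rank ∂_2 = 12 ⇒ b_1 = 18 − 6 − 12 = 0; ∂_2 has invariant factor(s) [2] giving torsion. So H_1 ≅ Z/2.
rank ∂_2 = 12, rank ∂_3 = 0 ⇒ b_2 = 12 − 12 − 0 = 0. So H_2 ≅ 0.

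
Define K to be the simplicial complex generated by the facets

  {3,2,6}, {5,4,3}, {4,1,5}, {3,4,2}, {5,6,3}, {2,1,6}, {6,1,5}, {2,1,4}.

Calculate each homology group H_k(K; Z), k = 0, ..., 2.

We work with the vertex ordering 1 < 2 < 3 < 4 < 5 < 6. The simplices of K, each written with vertices in increasing order, are:

  0-simplices (6): [1], [2], [3], [4], [5], [6]
  1-simplices (12): [1,2], [1,4], [1,5], [1,6], [2,3], [2,4], [2,6], [3,4], [3,5], [3,6], [4,5], [5,6]
  2-simplices (8): [1,2,4], [1,2,6], [1,4,5], [1,5,6], [2,3,4], [2,3,6], [3,4,5], [3,5,6]

giving chain groups C_0 ≅ Z^6, C_1 ≅ Z^12, C_2 ≅ Z^8.

Boundary ∂_1: C_1 → C_0 sends each edge [p,q] (with p < q) to q − p.
As a 6×12 matrix over Z this has rank 5, with invariant factors (1,1,1,1,1).

∂_2: C_2 → C_1 sends each 2-simplex [p,q,r] to [q,r] − [p,r] + [p,q]. For instance
  ∂[1,4,5] = [4,5] − [1,5] + [1,4],
  ∂[2,3,6] = [3,6] − [2,6] + [2,3].
The 12×8 boundary matrix has rank 7 and Smith normal form diag(1,1,1,1,1,1,1).

Reading off H_k = ker ∂_k / im ∂_{k+1}:

  H_0: rank C_0 − rank ∂_1 = 6 − 5 = 1, and the invariant factors of ∂_1 are all 1, so H_0 = Z.
  H_1: rank ker ∂_1 − rank ∂_2 = (12 − 5) − 7 = 0, and the invariant factors of ∂_2 are all 1, so H_1 = 0.
  H_2: rank ker ∂_2 − rank ∂_3 = (8 − 7) − 0 = 1, and there is no ∂_3, so H_2 = Z.

H_0 ≅ Z,  H_1 = 0,  H_2 ≅ Z.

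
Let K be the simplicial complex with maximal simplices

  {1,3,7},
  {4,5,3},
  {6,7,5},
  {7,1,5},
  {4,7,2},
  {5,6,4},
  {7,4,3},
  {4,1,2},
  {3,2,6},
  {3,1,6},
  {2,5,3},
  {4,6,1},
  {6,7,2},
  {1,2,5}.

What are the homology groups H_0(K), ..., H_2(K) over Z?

Take the total order 1 < 2 < 3 < 4 < 5 < 6 < 7 on the vertex set. Then K (dimension 2) consists of the simplices:

  0-simplices (7): [1], [2], [3], [4], [5], [6], [7]
  1-simplices (21): [1,2], [1,3], [1,4], [1,5], [1,6], [1,7], [2,3], [2,4], [2,5], [2,6], [2,7], [3,4], [3,5], [3,6], [3,7], [4,5], [4,6], [4,7], [5,6], [5,7], [6,7]
  2-simplices (14): [1,2,4], [1,2,5], [1,3,6], [1,3,7], [1,4,6], [1,5,7], [2,3,5], [2,3,6], [2,4,7], [2,6,7], [3,4,5], [3,4,7], [4,5,6], [5,6,7]

giving chain groups C_0 ≅ Z^7, C_1 ≅ Z^21, C_2 ≅ Z^14.

The boundary map ∂_1: C_1 → C_0 is given by ∂[p,q] = [q] − [p]. For instance
  ∂[1,7] = [7] − [1].
This gives a 7×21 integer matrix of rank 6; reducing to Smith normal form yields diagonal entries (1,1,1,1,1,1).

The boundary map ∂_2: C_2 → C_1 sends each 2-simplex [p,q,r] to [q,r] − [p,r] + [p,q]. For instance
  ∂[2,3,5] = [3,5] − [2,5] + [2,3],
  ∂[1,3,6] = [3,6] − [1,6] + [1,3].
The resulting 21×14 matrix has rank 13, and its Smith normal form has invariant factors (1,1,1,1,1,1,1,1,1,1,1,1,1).

Now H_k = ker ∂_k / im ∂_{k+1}, so:

  H_0: rank C_0 − rank ∂_1 = 7 − 6 = 1, and the invariant factors of ∂_1 are all 1, so H_0 ≅ Z.
  H_1: rank ker ∂_1 − rank ∂_2 = (21 − 6) − 13 = 2, and the invariant factors of ∂_2 are all 1, so H_1 ≅ Z^2.
  H_2: rank ker ∂_2 − rank ∂_3 = (14 − 13) − 0 = 1, and there is no ∂_3, so H_2 ≅ Z.

H_0 = Z,  H_1 = Z^2,  H_2 = Z.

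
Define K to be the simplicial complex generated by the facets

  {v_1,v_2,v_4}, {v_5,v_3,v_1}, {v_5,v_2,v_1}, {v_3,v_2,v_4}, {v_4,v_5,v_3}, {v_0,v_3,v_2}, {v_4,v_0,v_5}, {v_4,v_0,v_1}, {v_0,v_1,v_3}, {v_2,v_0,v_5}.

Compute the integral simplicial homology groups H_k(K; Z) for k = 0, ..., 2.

H_0 ≅ Z,  H_1 ≅ Z/2,  H_2 = 0.

We work with the vertex ordering v_0 < v_1 < v_2 < v_3 < v_4 < v_5. The simplices of K, each written with vertices in increasing order, are:

  0-simplices (6): [v_0], [v_1], [v_2], [v_3], [v_4], [v_5]
  1-simplices (15): (15 of them)
  2-simplices (10): [v_0,v_1,v_3], [v_0,v_1,v_4], [v_0,v_2,v_3], [v_0,v_2,v_5], [v_0,v_4,v_5], [v_1,v_2,v_4], [v_1,v_2,v_5], [v_1,v_3,v_5], [v_2,v_3,v_4], [v_3,v_4,v_5]

Hence C_0 ≅ Z^6, C_1 ≅ Z^15, C_2 ≅ Z^10.

Boundary ∂_1: C_1 → C_0 is given by ∂[p,q] = [q] − [p]. For instance
  ∂[v_3,v_4] = [v_4] − [v_3].
The resulting 6×15 matrix has rank 5, and its Smith normal form has invariant factors (1,1,1,1,1).

∂_2: C_2 → C_1 sends each 2-simplex [p,q,r] to [q,r] − [p,r] + [p,q]. For instance
  ∂[v_0,v_4,v_5] = [v_4,v_5] − [v_0,v_5] + [v_0,v_4],
  ∂[v_1,v_3,v_5] = [v_3,v_5] − [v_1,v_5] + [v_1,v_3].
The 15×10 boundary matrix has rank 10 and Smith normal form diag(1,1,1,1,1,1,1,1,1,2).

Computing H_k = (kernel of ∂_k) / (image of ∂_{k+1}):

  H_0: rank C_0 − rank ∂_1 = 6 − 5 = 1, and the invariant factors of ∂_1 are all 1, so H_0 ≅ Z.
  H_1: rank ker ∂_1 − rank ∂_2 = (15 − 5) − 10 = 0, and ∂_2 has invariant factor 2 > 1, so H_1 ≅ Z/2.
  H_2: rank ker ∂_2 − rank ∂_3 = (10 − 10) − 0 = 0, and there is no ∂_3, so H_2 ≅ 0.

As a check, the Euler characteristic is 6 − 15 + 10 = 1, which agrees with 1 − 0 + 0 = 1.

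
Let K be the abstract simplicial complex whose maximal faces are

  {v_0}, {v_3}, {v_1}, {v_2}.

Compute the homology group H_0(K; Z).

Take the total order v_0 < v_1 < v_2 < v_3 on the vertex set. Then K (dimension 0) consists of the simplices:

  0-simplices (4): [v_0], [v_1], [v_2], [v_3]

so the chain groups are C_0 ≅ Z^4.

From H_k ≅ ker(∂_k) / im(∂_{k+1}) we obtain:

  H_0: rank C_0 − rank ∂_1 = 4 − 0 = 4, and there is no ∂_1, so H_0 = Z^4.

H_0 ≅ Z^4.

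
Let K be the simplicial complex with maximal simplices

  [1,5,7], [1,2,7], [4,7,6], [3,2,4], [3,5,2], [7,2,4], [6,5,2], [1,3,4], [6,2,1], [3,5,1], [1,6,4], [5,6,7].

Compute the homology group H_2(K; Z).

H_2 = 0.

We work with the vertex ordering 1 < 2 < 3 < 4 < 5 < 6 < 7. The simplices of K, each written with vertices in increasing order, are:

  0-simplices (7): [1], [2], [3], [4], [5], [6], [7]
  1-simplices (18): [1,2], [1,3], [1,4], [1,5], [1,6], [1,7], [2,3], [2,4], [2,5], [2,6], [2,7], [3,4], [3,5], [4,6], [4,7], [5,6], [5,7], [6,7]
  2-simplices (12): [1,2,6], [1,2,7], [1,3,4], [1,3,5], [1,4,6], [1,5,7], [2,3,4], [2,3,5], [2,4,7], [2,5,6], [4,6,7], [5,6,7]

so the chain groups are C_0 ≅ Z^7, C_1 ≅ Z^18, C_2 ≅ Z^12.

∂_1: C_1 → C_0 sends each edge [p,q] (with p < q) to q − p. For instance
  ∂[2,5] = [5] − [2].
The resulting 7×18 matrix has rank 6, and its Smith normal form has invariant factors (1,1,1,1,1,1).

∂_2: C_2 → C_1 maps a triangle to the signed sum of its edges. For instance
  ∂[1,4,6] = [4,6] − [1,6] + [1,4],
  ∂[2,5,6] = [5,6] − [2,6] + [2,5].
This gives a 18×12 integer matrix of rank 12; reducing to Smith normal form yields diagonal entries (1,1,1,1,1,1,1,1,1,1,1,2).

Now H_k = ker ∂_k / im ∂_{k+1}, so:

  H_2: rank ker ∂_2 − rank ∂_3 = (12 − 12) − 0 = 0, and there is no ∂_3, so H_2 ≅ 0.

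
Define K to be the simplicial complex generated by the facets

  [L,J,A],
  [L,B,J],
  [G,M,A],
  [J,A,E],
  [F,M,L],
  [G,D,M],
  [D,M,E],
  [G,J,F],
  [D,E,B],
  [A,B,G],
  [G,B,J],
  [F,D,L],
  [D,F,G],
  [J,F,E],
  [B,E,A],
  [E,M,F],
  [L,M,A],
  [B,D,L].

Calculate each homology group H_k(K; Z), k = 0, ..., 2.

H_0 = Z,  H_1 = Z ⊕ Z_2,  H_2 = 0.

K has 9 vertices, 27 edges, 18 triangles.
rank ∂_0 = 0, rank ∂_1 = 8 ⇒ b_0 = 9 − 0 − 8 = 1; all invariant factors of ∂_1 are 1 so no torsion. So H_0 ≅ Z.
rank ∂_1 = 8, rank ∂_2 = 18 ⇒ b_1 = 27 − 8 − 18 = 1; ∂_2 has invariant factor(s) [2] giving torsion. So H_1 ≅ Z ⊕ Z_2.
rank ∂_2 = 18, rank ∂_3 = 0 ⇒ b_2 = 18 − 18 − 0 = 0. So H_2 ≅ 0.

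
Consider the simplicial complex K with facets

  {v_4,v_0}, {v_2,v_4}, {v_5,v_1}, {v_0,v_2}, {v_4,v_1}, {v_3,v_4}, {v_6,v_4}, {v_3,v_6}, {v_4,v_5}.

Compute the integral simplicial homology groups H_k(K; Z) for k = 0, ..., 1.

Take the total order v_0 < v_1 < v_2 < v_3 < v_4 < v_5 < v_6 on the vertex set. Then K (dimension 1) consists of the simplices:

  0-simplices (7): [v_0], [v_1], [v_2], [v_3], [v_4], [v_5], [v_6]
  1-simplices (9): [v_0,v_2], [v_0,v_4], [v_1,v_4], [v_1,v_5], [v_2,v_4], [v_3,v_4], [v_3,v_6], [v_4,v_5], [v_4,v_6]

giving chain groups C_0 ≅ Z^7, C_1 ≅ Z^9.

The boundary map ∂_1: C_1 → C_0 is given by ∂[p,q] = [q] − [p]. For instance
  ∂[v_1,v_4] = [v_4] − [v_1].
The 7×9 boundary matrix has rank 6 and Smith normal form diag(1,1,1,1,1,1).

Computing H_k = (kernel of ∂_k) / (image of ∂_{k+1}):

  H_0: rank C_0 − rank ∂_1 = 7 − 6 = 1, and the invariant factors of ∂_1 are all 1, so H_0 ≅ Z.
  H_1: rank ker ∂_1 − rank ∂_2 = (9 − 6) − 0 = 3, and there is no ∂_2, so H_1 ≅ Z^3.

H_0 ≅ Z,  H_1 ≅ Z^3.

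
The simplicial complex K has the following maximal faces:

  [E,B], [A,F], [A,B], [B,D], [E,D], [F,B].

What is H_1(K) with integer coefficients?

K has 5 vertices, 6 edges.
rank ∂_1 = 4, rank ∂_2 = 0 ⇒ b_1 = 6 − 4 − 0 = 2. So H_1 = Z^2.

H_1 = Z^2.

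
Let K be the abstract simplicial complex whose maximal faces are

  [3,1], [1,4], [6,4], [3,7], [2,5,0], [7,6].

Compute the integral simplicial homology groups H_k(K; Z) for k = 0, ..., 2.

Order the vertices as 0 < 1 < 2 < 3 < 4 < 5 < 6 < 7. Listing each simplex with vertices in this order, K has dimension 2 with simplices:

  0-simplices (8): [0], [1], [2], [3], [4], [5], [6], [7]
  1-simplices (8): [0,2], [0,5], [1,3], [1,4], [2,5], [3,7], [4,6], [6,7]
  2-simplices (1): [0,2,5]

giving chain groups C_0 ≅ Z^8, C_1 ≅ Z^8, C_2 ≅ Z^1.

Boundary ∂_1: C_1 → C_0 maps an edge to its endpoints' difference, ∂[p,q] = q − p. For instance
  ∂[1,4] = [4] − [1].
This gives a 8×8 integer matrix of rank 6; reducing to Smith normal form yields diagonal entries (1,1,1,1,1,1).

Boundary ∂_2: C_2 → C_1 acts by ∂[p,q,r] = [q,r] − [p,r] + [p,q]. For instance
  ∂[0,2,5] = [2,5] − [0,5] + [0,2].
This gives a 8×1 integer matrix of rank 1; reducing to Smith normal form yields diagonal entries (1).

Computing H_k = (kernel of ∂_k) / (image of ∂_{k+1}):

  H_0: rank C_0 − rank ∂_1 = 8 − 6 = 2, and the invariant factors of ∂_1 are all 1, so H_0 ≅ Z^2.
  H_1: rank ker ∂_1 − rank ∂_2 = (8 − 6) − 1 = 1, and the invariant factors of ∂_2 are all 1, so H_1 ≅ Z.
  H_2: rank ker ∂_2 − rank ∂_3 = (1 − 1) − 0 = 0, and there is no ∂_3, so H_2 ≅ 0.

H_0 ≅ Z^2,  H_1 ≅ Z,  H_2 = 0.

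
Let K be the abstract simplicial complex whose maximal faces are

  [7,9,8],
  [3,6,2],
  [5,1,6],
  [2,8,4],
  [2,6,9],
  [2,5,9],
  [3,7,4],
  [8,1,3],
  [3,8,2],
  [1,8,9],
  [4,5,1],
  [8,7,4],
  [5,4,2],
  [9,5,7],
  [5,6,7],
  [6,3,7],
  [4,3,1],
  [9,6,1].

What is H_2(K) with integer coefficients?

H_2 = 0.

Order the vertices as 1 < 2 < 3 < 4 < 5 < 6 < 7 < 8 < 9. Listing each simplex with vertices in this order, K has dimension 2 with simplices:

  0-simplices (9): [1], [2], [3], [4], [5], [6], [7], [8], [9]
  1-simplices (27): (27 of them)
  2-simplices (18): [1,3,4], [1,3,8], [1,4,5], [1,5,6], [1,6,9], [1,8,9], [2,3,6], [2,3,8], [2,4,5], [2,4,8], [2,5,9], [2,6,9], [3,4,7], [3,6,7], [4,7,8], [5,6,7], [5,7,9], [7,8,9]

Hence C_0 ≅ Z^9, C_1 ≅ Z^27, C_2 ≅ Z^18.

The boundary map ∂_1: C_1 → C_0 maps an edge to its endpoints' difference, ∂[p,q] = q − p. For instance
  ∂[4,8] = [8] − [4].
This gives a 9×27 integer matrix of rank 8; reducing to Smith normal form yields diagonal entries (1,1,1,1,1,1,1,1).

Boundary ∂_2: C_2 → C_1 sends each 2-simplex [p,q,r] to [q,r] − [p,r] + [p,q]. For instance
  ∂[1,5,6] = [5,6] − [1,6] + [1,5],
  ∂[3,4,7] = [4,7] − [3,7] + [3,4].
The resulting 27×18 matrix has rank 18, and its Smith normal form has invariant factors (1,1,1,1,1,1,1,1,1,1,1,1,1,1,1,1,1,2).

Computing H_k = (kernel of ∂_k) / (image of ∂_{k+1}):

  H_2: rank ker ∂_2 − rank ∂_3 = (18 − 18) − 0 = 0, and there is no ∂_3, so H_2 ≅ 0.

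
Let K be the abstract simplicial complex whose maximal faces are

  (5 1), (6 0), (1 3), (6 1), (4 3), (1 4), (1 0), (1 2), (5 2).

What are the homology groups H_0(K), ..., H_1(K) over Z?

Take the total order 0 < 1 < 2 < 3 < 4 < 5 < 6 on the vertex set. Then K (dimension 1) consists of the simplices:

  0-simplices (7): [0], [1], [2], [3], [4], [5], [6]
  1-simplices (9): [0,1], [0,6], [1,2], [1,3], [1,4], [1,5], [1,6], [2,5], [3,4]

so the chain groups are C_0 ≅ Z^7, C_1 ≅ Z^9.

∂_1: C_1 → C_0 sends each edge [p,q] (with p < q) to q − p.
The 7×9 boundary matrix has rank 6 and Smith normal form diag(1,1,1,1,1,1).

From H_k ≅ ker(∂_k) / im(∂_{k+1}) we obtain:

  H_0: rank C_0 − rank ∂_1 = 7 − 6 = 1, and the invariant factors of ∂_1 are all 1, so H_0 ≅ Z.
  H_1: rank ker ∂_1 − rank ∂_2 = (9 − 6) − 0 = 3, and there is no ∂_2, so H_1 ≅ Z^3.

(K is a triangulation of a wedge of 3 circles.)

H_0 = Z,  H_1 = Z^3.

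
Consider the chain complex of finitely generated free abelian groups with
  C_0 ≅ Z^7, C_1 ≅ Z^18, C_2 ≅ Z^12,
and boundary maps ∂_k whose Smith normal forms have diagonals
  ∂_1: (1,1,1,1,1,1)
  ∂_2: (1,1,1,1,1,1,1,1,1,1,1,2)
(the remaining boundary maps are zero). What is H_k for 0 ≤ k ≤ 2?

H_0 = Z,  H_1 = Z_2,  H_2 = 0.

H_0: b_0 = 7 − 0 − 6 = 1; torsion from ∂_1 factors > 1: none. So H_0 = Z.
H_1: b_1 = 18 − 6 − 12 = 0; torsion from ∂_2 factors > 1: [2]. So H_1 = Z_2.
H_2: b_2 = 12 − 12 − 0 = 0; torsion from ∂_3 factors > 1: none. So H_2 = 0.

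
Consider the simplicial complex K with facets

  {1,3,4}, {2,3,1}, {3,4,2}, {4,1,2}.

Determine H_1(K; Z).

H_1 = 0.

Order the vertices as 1 < 2 < 3 < 4. Listing each simplex with vertices in this order, K has dimension 2 with simplices:

  0-simplices (4): [1], [2], [3], [4]
  1-simplices (6): [1,2], [1,3], [1,4], [2,3], [2,4], [3,4]
  2-simplices (4): [1,2,3], [1,2,4], [1,3,4], [2,3,4]

giving chain groups C_0 ≅ Z^4, C_1 ≅ Z^6, C_2 ≅ Z^4.

∂_1: C_1 → C_0 sends each edge [p,q] (with p < q) to q − p. For instance
  ∂[2,3] = [3] − [2].
The 4×6 boundary matrix has rank 3 and Smith normal form diag(1,1,1).

The boundary map ∂_2: C_2 → C_1 acts by ∂[p,q,r] = [q,r] − [p,r] + [p,q]. For instance
  ∂[1,2,3] = [2,3] − [1,3] + [1,2],
  ∂[1,2,4] = [2,4] − [1,4] + [1,2].
The 6×4 boundary matrix has rank 3 and Smith normal form diag(1,1,1).

From H_k ≅ ker(∂_k) / im(∂_{k+1}) we obtain:

  H_1: rank ker ∂_1 − rank ∂_2 = (6 − 3) − 3 = 0, and the invariant factors of ∂_2 are all 1, so H_1 = 0.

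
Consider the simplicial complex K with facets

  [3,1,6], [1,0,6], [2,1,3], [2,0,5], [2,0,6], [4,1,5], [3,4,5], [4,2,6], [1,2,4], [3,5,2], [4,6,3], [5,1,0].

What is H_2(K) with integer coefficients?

H_2 ≅ 0.

Order the vertices as 0 < 1 < 2 < 3 < 4 < 5 < 6. Listing each simplex with vertices in this order, K has dimension 2 with simplices:

  0-simplices (7): [0], [1], [2], [3], [4], [5], [6]
  1-simplices (18): [0,1], [0,2], [0,5], [0,6], [1,2], [1,3], [1,4], [1,5], [1,6], [2,3], [2,4], [2,5], [2,6], [3,4], [3,5], [3,6], [4,5], [4,6]
  2-simplices (12): [0,1,5], [0,1,6], [0,2,5], [0,2,6], [1,2,3], [1,2,4], [1,3,6], [1,4,5], [2,3,5], [2,4,6], [3,4,5], [3,4,6]

Hence C_0 ≅ Z^7, C_1 ≅ Z^18, C_2 ≅ Z^12.

Boundary ∂_1: C_1 → C_0 maps an edge to its endpoints' difference, ∂[p,q] = q − p. For instance
  ∂[1,6] = [6] − [1].
As a 7×18 matrix over Z this has rank 6, with invariant factors (1,1,1,1,1,1).

The boundary map ∂_2: C_2 → C_1 maps a triangle to the signed sum of its edges. For instance
  ∂[0,2,6] = [2,6] − [0,6] + [0,2],
  ∂[0,1,6] = [1,6] − [0,6] + [0,1].
The 18×12 boundary matrix has rank 12 and Smith normal form diag(1,1,1,1,1,1,1,1,1,1,1,2).

Computing H_k = (kernel of ∂_k) / (image of ∂_{k+1}):

  H_2: rank ker ∂_2 − rank ∂_3 = (12 − 12) − 0 = 0, and there is no ∂_3, so H_2 ≅ 0.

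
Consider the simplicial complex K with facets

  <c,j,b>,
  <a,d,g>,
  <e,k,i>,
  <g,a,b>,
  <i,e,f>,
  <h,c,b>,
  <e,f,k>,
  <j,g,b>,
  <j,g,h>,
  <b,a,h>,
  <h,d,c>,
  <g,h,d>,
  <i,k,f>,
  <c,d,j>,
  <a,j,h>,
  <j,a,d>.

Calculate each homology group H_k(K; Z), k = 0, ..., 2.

K has 11 vertices, 24 edges, 16 triangles.
rank ∂_0 = 0, rank ∂_1 = 9 ⇒ b_0 = 11 − 0 − 9 = 2; all invariant factors of ∂_1 are 1 so no torsion. So H_0 ≅ Z^2.
rank ∂_1 = 9, rank ∂_2 = 15 ⇒ b_1 = 24 − 9 − 15 = 0; ∂_2 has invariant factor(s) [2] giving torsion. So H_1 ≅ Z/2.
rank ∂_2 = 15, rank ∂_3 = 0 ⇒ b_2 = 16 − 15 − 0 = 1. So H_2 ≅ Z.

H_0 = Z^2,  H_1 = Z/2,  H_2 = Z.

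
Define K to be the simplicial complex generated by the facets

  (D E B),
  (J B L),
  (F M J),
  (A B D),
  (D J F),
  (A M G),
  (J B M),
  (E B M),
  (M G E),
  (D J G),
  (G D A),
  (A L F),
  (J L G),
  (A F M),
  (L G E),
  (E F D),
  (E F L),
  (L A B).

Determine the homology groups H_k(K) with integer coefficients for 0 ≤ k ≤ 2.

Order the vertices as A < B < D < E < F < G < J < L < M. Listing each simplex with vertices in this order, K has dimension 2 with simplices:

  0-simplices (9): A, B, D, E, F, G, J, L, M
  1-simplices (27): AB, AD, AF, AG, AL, AM, BD, BE, BJ, BL, BM, DE, DF, DG, DJ, EF, EG, EL, EM, FJ, FL, FM, GJ, GL, GM, JL, JM
  2-simplices (18): ABD, ABL, ADG, AFL, AFM, AGM, BDE, BEM, BJL, BJM, DEF, DFJ, DGJ, EFL, EGL, EGM, FJM, GJL

Hence C_0 ≅ Z^9, C_1 ≅ Z^27, C_2 ≅ Z^18.

The boundary map ∂_1: C_1 → C_0 maps an edge to its endpoints' difference, ∂[p,q] = q − p.
This gives a 9×27 integer matrix of rank 8; reducing to Smith normal form yields diagonal entries (1,1,1,1,1,1,1,1).

∂_2: C_2 → C_1 acts by ∂[p,q,r] = [q,r] − [p,r] + [p,q]. For instance
  ∂DEF = EF − DF + DE,
  ∂ADG = DG − AG + AD.
As a 27×18 matrix over Z this has rank 17, with invariant factors (1,1,1,1,1,1,1,1,1,1,1,1,1,1,1,1,1).

Reading off H_k = ker ∂_k / im ∂_{k+1}:

  H_0: rank C_0 − rank ∂_1 = 9 − 8 = 1, and the invariant factors of ∂_1 are all 1, so H_0 = Z.
  H_1: rank ker ∂_1 − rank ∂_2 = (27 − 8) − 17 = 2, and the invariant factors of ∂_2 are all 1, so H_1 = Z^2.
  H_2: rank ker ∂_2 − rank ∂_3 = (18 − 17) − 0 = 1, and there is no ∂_3, so H_2 = Z.

(K is a triangulation of the torus T^2.)

H_0 ≅ Z,  H_1 ≅ Z^2,  H_2 ≅ Z.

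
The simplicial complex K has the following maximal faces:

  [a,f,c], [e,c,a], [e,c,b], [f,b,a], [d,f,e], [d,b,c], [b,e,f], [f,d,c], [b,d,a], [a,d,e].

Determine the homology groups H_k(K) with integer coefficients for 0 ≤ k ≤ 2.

H_0 = Z,  H_1 = Z/2,  H_2 = 0.

We work with the vertex ordering a < b < c < d < e < f. The simplices of K, each written with vertices in increasing order, are:

  0-simplices (6): a, b, c, d, e, f
  1-simplices (15): ab, ac, ad, ae, af, bc, bd, be, bf, cd, ce, cf, de, df, ef
  2-simplices (10): abd, abf, ace, acf, ade, bcd, bce, bef, cdf, def

so the chain groups are C_0 ≅ Z^6, C_1 ≅ Z^15, C_2 ≅ Z^10.

∂_1: C_1 → C_0 maps an edge to its endpoints' difference, ∂[p,q] = q − p. For instance
  ∂ae = e − a.
The resulting 6×15 matrix has rank 5, and its Smith normal form has invariant factors (1,1,1,1,1).

∂_2: C_2 → C_1 acts by ∂[p,q,r] = [q,r] − [p,r] + [p,q]. For instance
  ∂ace = ce − ae + ac,
  ∂bce = ce − be + bc.
As a 15×10 matrix over Z this has rank 10, with invariant factors (1,1,1,1,1,1,1,1,1,2).

Computing H_k = (kernel of ∂_k) / (image of ∂_{k+1}):

  H_0: rank C_0 − rank ∂_1 = 6 − 5 = 1, and the invariant factors of ∂_1 are all 1, so H_0 = Z.
  H_1: rank ker ∂_1 − rank ∂_2 = (15 − 5) − 10 = 0, and ∂_2 has invariant factor 2 > 1, so H_1 = Z/2.
  H_2: rank ker ∂_2 − rank ∂_3 = (10 − 10) − 0 = 0, and there is no ∂_3, so H_2 = 0.

As a check, the Euler characteristic is 6 − 15 + 10 = 1, which agrees with 1 − 0 + 0 = 1.
(K is a triangulation of the real projective plane RP^2.)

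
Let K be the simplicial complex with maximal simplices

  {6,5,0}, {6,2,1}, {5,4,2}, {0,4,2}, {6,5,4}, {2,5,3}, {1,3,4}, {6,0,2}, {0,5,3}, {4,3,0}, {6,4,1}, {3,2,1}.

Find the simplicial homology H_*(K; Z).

H_0 ≅ Z,  H_1 ≅ Z/2,  H_2 = 0.

We work with the vertex ordering 0 < 1 < 2 < 3 < 4 < 5 < 6. The simplices of K, each written with vertices in increasing order, are:

  0-simplices (7): [0], [1], [2], [3], [4], [5], [6]
  1-simplices (18): [0,2], [0,3], [0,4], [0,5], [0,6], [1,2], [1,3], [1,4], [1,6], [2,3], [2,4], [2,5], [2,6], [3,4], [3,5], [4,5], [4,6], [5,6]
  2-simplices (12): [0,2,4], [0,2,6], [0,3,4], [0,3,5], [0,5,6], [1,2,3], [1,2,6], [1,3,4], [1,4,6], [2,3,5], [2,4,5], [4,5,6]

giving chain groups C_0 ≅ Z^7, C_1 ≅ Z^18, C_2 ≅ Z^12.

The boundary map ∂_1: C_1 → C_0 sends each edge [p,q] (with p < q) to q − p.
The resulting 7×18 matrix has rank 6, and its Smith normal form has invariant factors (1,1,1,1,1,1).

∂_2: C_2 → C_1 sends each 2-simplex [p,q,r] to [q,r] − [p,r] + [p,q]. For instance
  ∂[1,4,6] = [4,6] − [1,6] + [1,4],
  ∂[0,2,4] = [2,4] − [0,4] + [0,2].
This gives a 18×12 integer matrix of rank 12; reducing to Smith normal form yields diagonal entries (1,1,1,1,1,1,1,1,1,1,1,2).

From H_k ≅ ker(∂_k) / im(∂_{k+1}) we obtain:

  H_0: rank C_0 − rank ∂_1 = 7 − 6 = 1, and the invariant factors of ∂_1 are all 1, so H_0 ≅ Z.
  H_1: rank ker ∂_1 − rank ∂_2 = (18 − 6) − 12 = 0, and ∂_2 has invariant factor 2 > 1, so H_1 ≅ Z/2.
  H_2: rank ker ∂_2 − rank ∂_3 = (12 − 12) − 0 = 0, and there is no ∂_3, so H_2 ≅ 0.

(K is a triangulation of the real projective plane RP^2.)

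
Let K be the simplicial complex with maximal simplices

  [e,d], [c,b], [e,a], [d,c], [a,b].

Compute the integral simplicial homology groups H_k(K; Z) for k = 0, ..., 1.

H_0 = Z,  H_1 = Z.

K has 5 vertices, 5 edges.
rank ∂_0 = 0, rank ∂_1 = 4 ⇒ b_0 = 5 − 0 − 4 = 1; all invariant factors of ∂_1 are 1 so no torsion. So H_0 ≅ Z.
rank ∂_1 = 4, rank ∂_2 = 0 ⇒ b_1 = 5 − 4 − 0 = 1. So H_1 ≅ Z.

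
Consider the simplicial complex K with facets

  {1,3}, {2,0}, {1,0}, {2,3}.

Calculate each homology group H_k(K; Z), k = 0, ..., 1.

H_0 ≅ Z,  H_1 ≅ Z.

Take the total order 0 < 1 < 2 < 3 on the vertex set. Then K (dimension 1) consists of the simplices:

  0-simplices (4): [0], [1], [2], [3]
  1-simplices (4): [0,1], [0,2], [1,3], [2,3]

Hence C_0 ≅ Z^4, C_1 ≅ Z^4.

The boundary map ∂_1: C_1 → C_0 maps an edge to its endpoints' difference, ∂[p,q] = q − p. For instance
  ∂[1,3] = [3] − [1].
As a 4×4 matrix over Z this has rank 3, with invariant factors (1,1,1).

Now H_k = ker ∂_k / im ∂_{k+1}, so:

  H_0: rank C_0 − rank ∂_1 = 4 − 3 = 1, and the invariant factors of ∂_1 are all 1, so H_0 = Z.
  H_1: rank ker ∂_1 − rank ∂_2 = (4 − 3) − 0 = 1, and there is no ∂_2, so H_1 = Z.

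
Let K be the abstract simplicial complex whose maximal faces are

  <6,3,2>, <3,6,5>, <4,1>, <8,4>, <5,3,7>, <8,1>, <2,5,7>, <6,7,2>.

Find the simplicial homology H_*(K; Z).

H_0 = Z^2,  H_1 = Z^2,  H_2 = 0.

Fix the vertex order 1 < 2 < 3 < 4 < 5 < 6 < 7 < 8 and write every simplex with vertices in increasing order. Then dim K = 2 and the simplices of K are:

  0-simplices (8): [1], [2], [3], [4], [5], [6], [7], [8]
  1-simplices (13): [1,4], [1,8], [2,3], [2,5], [2,6], [2,7], [3,5], [3,6], [3,7], [4,8], [5,6], [5,7], [6,7]
  2-simplices (5): [2,3,6], [2,5,7], [2,6,7], [3,5,6], [3,5,7]

so the chain groups are C_0 ≅ Z^8, C_1 ≅ Z^13, C_2 ≅ Z^5.

∂_1: C_1 → C_0 maps an edge to its endpoints' difference, ∂[p,q] = q − p.
As a 8×13 matrix over Z this has rank 6, with invariant factors (1,1,1,1,1,1).

∂_2: C_2 → C_1 acts by ∂[p,q,r] = [q,r] − [p,r] + [p,q]. For instance
  ∂[2,3,6] = [3,6] − [2,6] + [2,3],
  ∂[2,5,7] = [5,7] − [2,7] + [2,5].
As a 13×5 matrix over Z this has rank 5, with invariant factors (1,1,1,1,1).

Reading off H_k = ker ∂_k / im ∂_{k+1}:

  H_0: rank C_0 − rank ∂_1 = 8 − 6 = 2, and the invariant factors of ∂_1 are all 1, so H_0 ≅ Z^2.
  H_1: rank ker ∂_1 − rank ∂_2 = (13 − 6) − 5 = 2, and the invariant factors of ∂_2 are all 1, so H_1 ≅ Z^2.
  H_2: rank ker ∂_2 − rank ∂_3 = (5 − 5) − 0 = 0, and there is no ∂_3, so H_2 ≅ 0.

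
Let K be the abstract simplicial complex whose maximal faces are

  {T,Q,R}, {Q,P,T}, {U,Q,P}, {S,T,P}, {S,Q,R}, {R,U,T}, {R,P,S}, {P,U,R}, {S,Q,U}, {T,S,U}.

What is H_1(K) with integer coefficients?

H_1 = Z/2.

K has 6 vertices, 15 edges, 10 triangles.
rank ∂_1 = 5, rank ∂_2 = 10 ⇒ b_1 = 15 − 5 − 10 = 0; ∂_2 has invariant factor(s) [2] giving torsion. So H_1 = Z/2.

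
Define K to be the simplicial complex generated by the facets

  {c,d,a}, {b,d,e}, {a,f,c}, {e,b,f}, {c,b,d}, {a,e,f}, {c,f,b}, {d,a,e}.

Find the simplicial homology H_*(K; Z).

Order the vertices as a < b < c < d < e < f. Listing each simplex with vertices in this order, K has dimension 2 with simplices:

  0-simplices (6): a, b, c, d, e, f
  1-simplices (12): ac, ad, ae, af, bc, bd, be, bf, cd, cf, de, ef
  2-simplices (8): acd, acf, ade, aef, bcd, bcf, bde, bef

so the chain groups are C_0 ≅ Z^6, C_1 ≅ Z^12, C_2 ≅ Z^8.

Boundary ∂_1: C_1 → C_0 is given by ∂[p,q] = [q] − [p]. For instance
  ∂bd = d − b.
The resulting 6×12 matrix has rank 5, and its Smith normal form has invariant factors (1,1,1,1,1).

∂_2: C_2 → C_1 acts by ∂[p,q,r] = [q,r] − [p,r] + [p,q]. For instance
  ∂bef = ef − bf + be,
  ∂aef = ef − af + ae.
The resulting 12×8 matrix has rank 7, and its Smith normal form has invariant factors (1,1,1,1,1,1,1).

Now H_k = ker ∂_k / im ∂_{k+1}, so:

  H_0: rank C_0 − rank ∂_1 = 6 − 5 = 1, and the invariant factors of ∂_1 are all 1, so H_0 = Z.
  H_1: rank ker ∂_1 − rank ∂_2 = (12 − 5) − 7 = 0, and the invariant factors of ∂_2 are all 1, so H_1 = 0.
  H_2: rank ker ∂_2 − rank ∂_3 = (8 − 7) − 0 = 1, and there is no ∂_3, so H_2 = Z.

As a check, the Euler characteristic is 6 − 12 + 8 = 2, which agrees with 1 − 0 + 1 = 2.

H_0 = Z,  H_1 = 0,  H_2 = Z.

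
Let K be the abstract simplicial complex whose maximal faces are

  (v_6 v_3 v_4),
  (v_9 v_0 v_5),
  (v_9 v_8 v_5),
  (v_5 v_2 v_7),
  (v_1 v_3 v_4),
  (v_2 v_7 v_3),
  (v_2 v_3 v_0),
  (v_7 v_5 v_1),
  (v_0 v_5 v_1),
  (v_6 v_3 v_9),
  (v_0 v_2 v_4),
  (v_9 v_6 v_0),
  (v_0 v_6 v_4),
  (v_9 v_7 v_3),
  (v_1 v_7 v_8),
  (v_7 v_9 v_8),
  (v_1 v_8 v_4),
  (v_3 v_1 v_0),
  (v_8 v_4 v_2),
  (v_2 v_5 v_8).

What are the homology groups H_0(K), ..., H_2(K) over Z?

H_0 = Z,  H_1 = Z ⊕ Z_2,  H_2 = 0.

We work with the vertex ordering v_0 < v_1 < v_2 < v_3 < v_4 < v_5 < v_6 < v_7 < v_8 < v_9. The simplices of K, each written with vertices in increasing order, are:

  0-simplices (10): [v_0], [v_1], [v_2], [v_3], [v_4], [v_5], [v_6], [v_7], [v_8], [v_9]
  1-simplices (30): (30 of them)
  2-simplices (20): (20 of them)

giving chain groups C_0 ≅ Z^10, C_1 ≅ Z^30, C_2 ≅ Z^20.

The boundary map ∂_1: C_1 → C_0 is given by ∂[p,q] = [q] − [p]. For instance
  ∂[v_5,v_9] = [v_9] − [v_5].
As a 10×30 matrix over Z this has rank 9, with invariant factors (1,1,1,1,1,1,1,1,1).

The boundary map ∂_2: C_2 → C_1 sends each 2-simplex [p,q,r] to [q,r] − [p,r] + [p,q]. For instance
  ∂[v_0,v_2,v_3] = [v_2,v_3] − [v_0,v_3] + [v_0,v_2],
  ∂[v_2,v_5,v_8] = [v_5,v_8] − [v_2,v_8] + [v_2,v_5].
This gives a 30×20 integer matrix of rank 20; reducing to Smith normal form yields diagonal entries (1,1,1,1,1,1,1,1,1,1,1,1,1,1,1,1,1,1,1,2).

From H_k ≅ ker(∂_k) / im(∂_{k+1}) we obtain:

  H_0: rank C_0 − rank ∂_1 = 10 − 9 = 1, and the invariant factors of ∂_1 are all 1, so H_0 ≅ Z.
  H_1: rank ker ∂_1 − rank ∂_2 = (30 − 9) − 20 = 1, and ∂_2 has invariant factor 2 > 1, so H_1 ≅ Z ⊕ Z_2.
  H_2: rank ker ∂_2 − rank ∂_3 = (20 − 20) − 0 = 0, and there is no ∂_3, so H_2 ≅ 0.

As a check, the Euler characteristic is 10 − 30 + 20 = 0, which agrees with 1 − 1 + 0 = 0.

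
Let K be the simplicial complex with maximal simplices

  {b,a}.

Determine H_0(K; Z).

We work with the vertex ordering a < b. The simplices of K, each written with vertices in increasing order, are:

  0-simplices (2): a, b
  1-simplices (1): ab

so the chain groups are C_0 ≅ Z^2, C_1 ≅ Z^1.

The boundary map ∂_1: C_1 → C_0 maps an edge to its endpoints' difference, ∂[p,q] = q − p. For instance
  ∂ab = b − a.
As a 2×1 matrix over Z this has rank 1, with invariant factors (1).

Computing H_k = (kernel of ∂_k) / (image of ∂_{k+1}):

  H_0: rank C_0 − rank ∂_1 = 2 − 1 = 1, and the invariant factors of ∂_1 are all 1, so H_0 = Z.

H_0 ≅ Z.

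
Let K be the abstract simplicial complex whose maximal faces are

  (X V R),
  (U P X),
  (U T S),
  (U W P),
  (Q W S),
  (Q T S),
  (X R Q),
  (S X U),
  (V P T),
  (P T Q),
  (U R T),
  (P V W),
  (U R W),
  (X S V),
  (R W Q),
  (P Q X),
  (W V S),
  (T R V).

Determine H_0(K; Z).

H_0 = Z.

We work with the vertex ordering P < Q < R < S < T < U < V < W < X. The simplices of K, each written with vertices in increasing order, are:

  0-simplices (9): P, Q, R, S, T, U, V, W, X
  1-simplices (27): PQ, PT, PU, PV, PW, PX, QR, QS, QT, QW, QX, RT, RU, RV, RW, RX, ST, SU, SV, SW, SX, TU, TV, UW, UX, VW, VX
  2-simplices (18): PQT, PQX, PTV, PUW, PUX, PVW, QRW, QRX, QST, QSW, RTU, RTV, RUW, RVX, STU, SUX, SVW, SVX

so the chain groups are C_0 ≅ Z^9, C_1 ≅ Z^27, C_2 ≅ Z^18.

The boundary map ∂_1: C_1 → C_0 sends each edge [p,q] (with p < q) to q − p.
This gives a 9×27 integer matrix of rank 8; reducing to Smith normal form yields diagonal entries (1,1,1,1,1,1,1,1).

The boundary map ∂_2: C_2 → C_1 sends each 2-simplex [p,q,r] to [q,r] − [p,r] + [p,q]. For instance
  ∂SUX = UX − SX + SU,
  ∂QRW = RW − QW + QR.
The resulting 27×18 matrix has rank 17, and its Smith normal form has invariant factors (1,1,1,1,1,1,1,1,1,1,1,1,1,1,1,1,1).

Now H_k = ker ∂_k / im ∂_{k+1}, so:

  H_0: rank C_0 − rank ∂_1 = 9 − 8 = 1, and the invariant factors of ∂_1 are all 1, so H_0 ≅ Z.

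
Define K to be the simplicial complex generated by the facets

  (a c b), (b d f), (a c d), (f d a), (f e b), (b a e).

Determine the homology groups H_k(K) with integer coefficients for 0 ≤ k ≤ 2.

We work with the vertex ordering a < b < c < d < e < f. The simplices of K, each written with vertices in increasing order, are:

  0-simplices (6): a, b, c, d, e, f
  1-simplices (12): ab, ac, ad, ae, af, bc, bd, be, bf, cd, df, ef
  2-simplices (6): abc, abe, acd, adf, bdf, bef

giving chain groups C_0 ≅ Z^6, C_1 ≅ Z^12, C_2 ≅ Z^6.

∂_1: C_1 → C_0 sends each edge [p,q] (with p < q) to q − p. For instance
  ∂bd = d − b.
The 6×12 boundary matrix has rank 5 and Smith normal form diag(1,1,1,1,1).

∂_2: C_2 → C_1 sends each 2-simplex [p,q,r] to [q,r] − [p,r] + [p,q]. For instance
  ∂bef = ef − bf + be,
  ∂adf = df − af + ad.
The resulting 12×6 matrix has rank 6, and its Smith normal form has invariant factors (1,1,1,1,1,1).

From H_k ≅ ker(∂_k) / im(∂_{k+1}) we obtain:

  H_0: rank C_0 − rank ∂_1 = 6 − 5 = 1, and the invariant factors of ∂_1 are all 1, so H_0 = Z.
  H_1: rank ker ∂_1 − rank ∂_2 = (12 − 5) − 6 = 1, and the invariant factors of ∂_2 are all 1, so H_1 = Z.
  H_2: rank ker ∂_2 − rank ∂_3 = (6 − 6) − 0 = 0, and there is no ∂_3, so H_2 = 0.

H_0 ≅ Z,  H_1 ≅ Z,  H_2 = 0.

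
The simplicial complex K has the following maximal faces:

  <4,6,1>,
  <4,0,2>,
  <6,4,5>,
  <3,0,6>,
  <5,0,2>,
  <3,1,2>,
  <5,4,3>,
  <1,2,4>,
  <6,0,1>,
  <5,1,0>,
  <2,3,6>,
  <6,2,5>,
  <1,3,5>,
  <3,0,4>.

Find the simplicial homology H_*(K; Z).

Order the vertices as 0 < 1 < 2 < 3 < 4 < 5 < 6. Listing each simplex with vertices in this order, K has dimension 2 with simplices:

  0-simplices (7): [0], [1], [2], [3], [4], [5], [6]
  1-simplices (21): [0,1], [0,2], [0,3], [0,4], [0,5], [0,6], [1,2], [1,3], [1,4], [1,5], [1,6], [2,3], [2,4], [2,5], [2,6], [3,4], [3,5], [3,6], [4,5], [4,6], [5,6]
  2-simplices (14): [0,1,5], [0,1,6], [0,2,4], [0,2,5], [0,3,4], [0,3,6], [1,2,3], [1,2,4], [1,3,5], [1,4,6], [2,3,6], [2,5,6], [3,4,5], [4,5,6]

so the chain groups are C_0 ≅ Z^7, C_1 ≅ Z^21, C_2 ≅ Z^14.

The boundary map ∂_1: C_1 → C_0 maps an edge to its endpoints' difference, ∂[p,q] = q − p.
The resulting 7×21 matrix has rank 6, and its Smith normal form has invariant factors (1,1,1,1,1,1).

∂_2: C_2 → C_1 sends each 2-simplex [p,q,r] to [q,r] − [p,r] + [p,q]. For instance
  ∂[1,2,4] = [2,4] − [1,4] + [1,2],
  ∂[2,5,6] = [5,6] − [2,6] + [2,5].
The 21×14 boundary matrix has rank 13 and Smith normal form diag(1,1,1,1,1,1,1,1,1,1,1,1,1).

Now H_k = ker ∂_k / im ∂_{k+1}, so:

  H_0: rank C_0 − rank ∂_1 = 7 − 6 = 1, and the invariant factors of ∂_1 are all 1, so H_0 = Z.
  H_1: rank ker ∂_1 − rank ∂_2 = (21 − 6) − 13 = 2, and the invariant factors of ∂_2 are all 1, so H_1 = Z^2.
  H_2: rank ker ∂_2 − rank ∂_3 = (14 − 13) − 0 = 1, and there is no ∂_3, so H_2 = Z.

As a check, the Euler characteristic is 7 − 21 + 14 = 0, which agrees with 1 − 2 + 1 = 0.
(K is a triangulation of the torus T^2.)

H_0 ≅ Z,  H_1 ≅ Z^2,  H_2 ≅ Z.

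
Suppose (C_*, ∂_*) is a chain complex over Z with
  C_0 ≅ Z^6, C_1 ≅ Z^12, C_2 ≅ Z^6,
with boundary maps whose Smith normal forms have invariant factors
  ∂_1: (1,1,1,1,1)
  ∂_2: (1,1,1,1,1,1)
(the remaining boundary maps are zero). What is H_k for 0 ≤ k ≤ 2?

H_0: b_0 = 6 − 0 − 5 = 1; torsion from ∂_1 factors > 1: none. So H_0 ≅ Z.
H_1: b_1 = 12 − 5 − 6 = 1; torsion from ∂_2 factors > 1: none. So H_1 ≅ Z.
H_2: b_2 = 6 − 6 − 0 = 0; torsion from ∂_3 factors > 1: none. So H_2 ≅ 0.

H_0 ≅ Z,  H_1 ≅ Z,  H_2 = 0.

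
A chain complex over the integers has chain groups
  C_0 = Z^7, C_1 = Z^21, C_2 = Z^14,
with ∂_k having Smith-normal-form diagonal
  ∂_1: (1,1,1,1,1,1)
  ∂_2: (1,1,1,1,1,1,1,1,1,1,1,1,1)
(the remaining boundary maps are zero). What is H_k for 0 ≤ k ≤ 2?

H_0: b_0 = 7 − 0 − 6 = 1; torsion from ∂_1 factors > 1: none. So H_0 ≅ Z.
H_1: b_1 = 21 − 6 − 13 = 2; torsion from ∂_2 factors > 1: none. So H_1 ≅ Z^2.
H_2: b_2 = 14 − 13 − 0 = 1; torsion from ∂_3 factors > 1: none. So H_2 ≅ Z.

H_0 ≅ Z,  H_1 ≅ Z^2,  H_2 ≅ Z.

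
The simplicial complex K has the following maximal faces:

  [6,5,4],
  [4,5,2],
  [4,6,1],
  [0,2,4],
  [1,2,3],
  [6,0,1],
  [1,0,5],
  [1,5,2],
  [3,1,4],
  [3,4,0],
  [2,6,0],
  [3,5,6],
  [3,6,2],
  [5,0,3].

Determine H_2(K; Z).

Fix the vertex order 0 < 1 < 2 < 3 < 4 < 5 < 6 and write every simplex with vertices in increasing order. Then dim K = 2 and the simplices of K are:

  0-simplices (7): [0], [1], [2], [3], [4], [5], [6]
  1-simplices (21): [0,1], [0,2], [0,3], [0,4], [0,5], [0,6], [1,2], [1,3], [1,4], [1,5], [1,6], [2,3], [2,4], [2,5], [2,6], [3,4], [3,5], [3,6], [4,5], [4,6], [5,6]
  2-simplices (14): [0,1,5], [0,1,6], [0,2,4], [0,2,6], [0,3,4], [0,3,5], [1,2,3], [1,2,5], [1,3,4], [1,4,6], [2,3,6], [2,4,5], [3,5,6], [4,5,6]

Hence C_0 ≅ Z^7, C_1 ≅ Z^21, C_2 ≅ Z^14.

Boundary ∂_1: C_1 → C_0 sends each edge [p,q] (with p < q) to q − p. For instance
  ∂[0,5] = [5] − [0].
The 7×21 boundary matrix has rank 6 and Smith normal form diag(1,1,1,1,1,1).

Boundary ∂_2: C_2 → C_1 sends each 2-simplex [p,q,r] to [q,r] − [p,r] + [p,q]. For instance
  ∂[0,1,6] = [1,6] − [0,6] + [0,1],
  ∂[1,4,6] = [4,6] − [1,6] + [1,4].
This gives a 21×14 integer matrix of rank 13; reducing to Smith normal form yields diagonal entries (1,1,1,1,1,1,1,1,1,1,1,1,1).

From H_k ≅ ker(∂_k) / im(∂_{k+1}) we obtain:

  H_2: rank ker ∂_2 − rank ∂_3 = (14 − 13) − 0 = 1, and there is no ∂_3, so H_2 = Z.

H_2 ≅ Z.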